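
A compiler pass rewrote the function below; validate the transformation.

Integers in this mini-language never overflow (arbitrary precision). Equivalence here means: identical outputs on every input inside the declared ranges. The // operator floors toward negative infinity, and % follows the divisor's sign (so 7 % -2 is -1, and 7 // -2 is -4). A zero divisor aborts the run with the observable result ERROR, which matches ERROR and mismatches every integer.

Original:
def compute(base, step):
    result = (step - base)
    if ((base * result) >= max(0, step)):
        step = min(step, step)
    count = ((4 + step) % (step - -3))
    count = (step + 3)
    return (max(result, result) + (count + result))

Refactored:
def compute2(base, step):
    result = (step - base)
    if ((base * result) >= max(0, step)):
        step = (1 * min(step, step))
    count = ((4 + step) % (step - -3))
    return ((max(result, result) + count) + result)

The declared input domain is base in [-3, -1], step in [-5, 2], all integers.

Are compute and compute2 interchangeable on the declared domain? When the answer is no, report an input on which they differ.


Evaluate both at base=-3, step=-5.
compute: result=-2, then ((base * result) >= max(0, step)) is true, then step=-5, then count=-1, then count=-2, then returns -6
compute2: result=-2, then ((base * result) >= max(0, step)) is true, then step=-5, then count=-1, then returns -5
-6 != -5, so the rewrite changes behavior.
verdict: not equivalent; witness: base=-3, step=-5


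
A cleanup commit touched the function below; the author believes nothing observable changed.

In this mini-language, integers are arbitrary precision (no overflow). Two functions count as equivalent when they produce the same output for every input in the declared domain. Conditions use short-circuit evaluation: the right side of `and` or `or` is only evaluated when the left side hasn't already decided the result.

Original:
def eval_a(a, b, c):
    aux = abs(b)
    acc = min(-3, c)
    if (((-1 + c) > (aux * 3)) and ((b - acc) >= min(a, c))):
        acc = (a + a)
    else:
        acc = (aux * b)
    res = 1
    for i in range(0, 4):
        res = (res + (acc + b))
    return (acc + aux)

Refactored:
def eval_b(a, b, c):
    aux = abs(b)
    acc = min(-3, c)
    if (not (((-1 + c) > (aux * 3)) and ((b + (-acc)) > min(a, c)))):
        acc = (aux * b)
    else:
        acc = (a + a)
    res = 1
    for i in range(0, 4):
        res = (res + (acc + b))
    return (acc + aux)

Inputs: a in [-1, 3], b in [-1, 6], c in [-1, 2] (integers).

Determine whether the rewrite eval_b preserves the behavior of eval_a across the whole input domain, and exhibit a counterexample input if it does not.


There is a behavioral-looking edit here, yet the outcome never shifts on this domain; all 160 inputs agree.
verdict: equivalent


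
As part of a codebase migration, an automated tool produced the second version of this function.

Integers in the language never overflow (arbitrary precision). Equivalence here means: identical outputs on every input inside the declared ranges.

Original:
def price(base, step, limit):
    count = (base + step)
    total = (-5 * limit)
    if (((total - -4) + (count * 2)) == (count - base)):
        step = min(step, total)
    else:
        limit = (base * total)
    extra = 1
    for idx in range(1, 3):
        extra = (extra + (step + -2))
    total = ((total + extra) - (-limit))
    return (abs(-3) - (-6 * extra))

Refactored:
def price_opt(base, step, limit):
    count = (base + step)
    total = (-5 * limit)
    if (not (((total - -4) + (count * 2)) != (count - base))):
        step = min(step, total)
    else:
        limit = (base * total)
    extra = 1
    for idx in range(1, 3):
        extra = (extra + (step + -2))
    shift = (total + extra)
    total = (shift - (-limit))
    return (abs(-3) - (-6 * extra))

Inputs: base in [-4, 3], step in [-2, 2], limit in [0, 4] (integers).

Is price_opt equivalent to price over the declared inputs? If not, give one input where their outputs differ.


Changes here: local variable names differ; also statement counts differ; also boolean connective usage differs; also comparison usage differs; the full 200-point sweep finds no disagreement.
verdict: equivalent


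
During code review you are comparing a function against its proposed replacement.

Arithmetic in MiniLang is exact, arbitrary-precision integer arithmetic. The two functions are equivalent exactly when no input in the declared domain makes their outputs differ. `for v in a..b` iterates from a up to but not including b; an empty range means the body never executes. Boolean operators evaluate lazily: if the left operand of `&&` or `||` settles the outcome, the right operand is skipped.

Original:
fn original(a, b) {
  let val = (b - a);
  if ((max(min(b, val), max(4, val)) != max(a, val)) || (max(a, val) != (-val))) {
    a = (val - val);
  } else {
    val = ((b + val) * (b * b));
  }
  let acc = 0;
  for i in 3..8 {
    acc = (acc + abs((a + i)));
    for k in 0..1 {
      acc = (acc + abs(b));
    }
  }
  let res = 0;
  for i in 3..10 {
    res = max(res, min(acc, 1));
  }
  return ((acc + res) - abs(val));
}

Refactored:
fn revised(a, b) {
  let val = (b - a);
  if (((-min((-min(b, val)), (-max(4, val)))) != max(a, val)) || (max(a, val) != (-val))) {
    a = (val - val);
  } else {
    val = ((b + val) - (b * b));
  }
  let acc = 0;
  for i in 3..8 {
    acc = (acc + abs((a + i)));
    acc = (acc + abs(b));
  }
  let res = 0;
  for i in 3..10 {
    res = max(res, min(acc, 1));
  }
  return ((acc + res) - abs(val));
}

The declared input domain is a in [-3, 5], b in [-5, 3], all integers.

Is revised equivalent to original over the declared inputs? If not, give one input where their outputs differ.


The rewrite breaks on a=4, b=0, where the results are 46 and 42.
original: val := -4 | ((max(min(b, val), max(4, val)) != max(a, val)) || (max(a, val) != (-val))): false | val := 0 | acc := 0 | iter i=3: | acc := 7 | iter k=0: | acc := 7 | iter i=4: | acc := 15 | iter k=0: | acc := 15 | iter i=5: | acc := 24 | iter k=0: | acc := 24 | iter i=6: | acc := 34 | iter k=0: | acc := 34 | iter i=7: | acc := 45 | iter k=0: | acc := 45 | res := 0 | iter i=3: | res := 1 | iter i=4: | res := 1 | iter i=5: | res := 1 | iter i=6: | res := 1 | iter i=7: | res := 1 | iter i=8: | res := 1 | iter i=9: | res := 1 | result 46
revised: val := -4 | (((-min((-min(b, val)), (-max(4, val)))) != max(a, val)) || (max(a, val) != (-val))): false | val := -4 | acc := 0 | iter i=3: | acc := 7 | acc := 7 | iter i=4: | acc := 15 | acc := 15 | iter i=5: | acc := 24 | acc := 24 | iter i=6: | acc := 34 | acc := 34 | iter i=7: | acc := 45 | acc := 45 | res := 0 | iter i=3: | res := 1 | iter i=4: | res := 1 | iter i=5: | res := 1 | iter i=6: | res := 1 | iter i=7: | res := 1 | iter i=8: | res := 1 | iter i=9: | res := 1 | result 42
verdict: not equivalent; witness: a=4, b=0


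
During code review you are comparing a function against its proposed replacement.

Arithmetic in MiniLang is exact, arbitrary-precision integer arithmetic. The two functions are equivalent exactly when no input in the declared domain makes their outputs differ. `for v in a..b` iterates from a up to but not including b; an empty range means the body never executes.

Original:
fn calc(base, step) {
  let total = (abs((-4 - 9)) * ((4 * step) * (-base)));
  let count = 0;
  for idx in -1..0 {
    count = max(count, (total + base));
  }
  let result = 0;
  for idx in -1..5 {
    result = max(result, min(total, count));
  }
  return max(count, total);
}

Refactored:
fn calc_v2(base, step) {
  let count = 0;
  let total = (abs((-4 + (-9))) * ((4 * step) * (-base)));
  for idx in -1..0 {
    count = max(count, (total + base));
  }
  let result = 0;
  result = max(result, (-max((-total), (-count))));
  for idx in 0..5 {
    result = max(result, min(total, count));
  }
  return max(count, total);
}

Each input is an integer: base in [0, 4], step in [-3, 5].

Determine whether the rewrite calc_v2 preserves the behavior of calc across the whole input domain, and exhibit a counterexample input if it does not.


The two are interchangeable: loop structure differs; min/max/abs usage differs; statement counts differ; arithmetic usage differs, and every declared input agrees.
Spot check at base=2, step=5 — calc: total = -520; count = 0; [idx=-1]; count = 0; result = 0; [idx=-1]; result = 0; [idx=0]; result = 0; [idx=1]; result = 0; [idx=2]; result = 0; [idx=3]; result = 0; [idx=4]; result = 0; return 0. calc_v2: count = 0; total = -520; [idx=-1]; count = 0; result = 0; result = 0; [idx=0]; result = 0; [idx=1]; result = 0; [idx=2]; result = 0; [idx=3]; result = 0; [idx=4]; result = 0; return 0. Both give 0.
An exhaustive pass over the 45 declared inputs shows identical outputs.
verdict: equivalent


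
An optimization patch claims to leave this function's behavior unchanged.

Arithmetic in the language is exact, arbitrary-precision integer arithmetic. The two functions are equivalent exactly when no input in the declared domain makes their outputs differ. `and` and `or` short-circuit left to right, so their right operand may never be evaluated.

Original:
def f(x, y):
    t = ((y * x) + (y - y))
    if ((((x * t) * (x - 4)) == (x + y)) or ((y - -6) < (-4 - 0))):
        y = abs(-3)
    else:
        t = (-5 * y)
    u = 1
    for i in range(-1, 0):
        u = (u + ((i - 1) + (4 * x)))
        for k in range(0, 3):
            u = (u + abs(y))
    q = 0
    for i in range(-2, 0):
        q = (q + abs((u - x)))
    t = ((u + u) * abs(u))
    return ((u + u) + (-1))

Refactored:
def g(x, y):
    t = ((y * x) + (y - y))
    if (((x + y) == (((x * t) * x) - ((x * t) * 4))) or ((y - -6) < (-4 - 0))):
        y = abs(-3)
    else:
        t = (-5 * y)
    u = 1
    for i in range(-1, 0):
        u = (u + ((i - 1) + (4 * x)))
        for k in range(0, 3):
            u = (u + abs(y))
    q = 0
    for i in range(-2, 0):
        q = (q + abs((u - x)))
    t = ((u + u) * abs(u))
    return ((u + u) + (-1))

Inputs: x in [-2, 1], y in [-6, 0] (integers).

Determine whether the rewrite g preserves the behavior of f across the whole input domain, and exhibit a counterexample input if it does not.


Changes here: arithmetic usage differs; the full 28-point sweep finds no disagreement.
verdict: equivalent


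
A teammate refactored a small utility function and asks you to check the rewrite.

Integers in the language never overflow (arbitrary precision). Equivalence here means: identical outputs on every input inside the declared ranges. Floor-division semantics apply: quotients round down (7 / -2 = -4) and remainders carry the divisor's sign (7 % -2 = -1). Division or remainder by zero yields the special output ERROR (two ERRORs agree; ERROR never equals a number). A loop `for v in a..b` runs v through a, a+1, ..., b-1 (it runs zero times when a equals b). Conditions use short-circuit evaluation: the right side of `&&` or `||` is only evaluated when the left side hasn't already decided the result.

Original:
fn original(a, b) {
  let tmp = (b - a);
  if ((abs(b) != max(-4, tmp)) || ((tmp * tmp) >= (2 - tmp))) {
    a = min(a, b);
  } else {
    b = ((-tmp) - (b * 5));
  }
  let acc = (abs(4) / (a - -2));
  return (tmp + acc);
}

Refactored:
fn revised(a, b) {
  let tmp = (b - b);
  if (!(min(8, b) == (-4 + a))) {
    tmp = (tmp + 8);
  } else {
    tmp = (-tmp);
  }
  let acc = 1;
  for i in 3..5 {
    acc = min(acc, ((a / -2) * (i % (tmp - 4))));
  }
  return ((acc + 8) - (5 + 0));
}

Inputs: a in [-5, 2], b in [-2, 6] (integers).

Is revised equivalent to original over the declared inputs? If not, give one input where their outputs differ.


Consider the input a=-5, b=-2.
original: tmp becomes 3; next ((abs(b) != max(-4, tmp)) || ((tmp * tmp) >= (2 - tmp))) evaluates to true; next a becomes -5; next acc becomes -2; next final value 1
revised: tmp becomes 0; next (!(min(8, b) == (-4 + a))) evaluates to true; next tmp becomes 8; next acc becomes 1; next at i=3:; next acc becomes 1; next at i=4:; next acc becomes 0; next final value 3
1 != 3, so the rewrite changes behavior.
verdict: not equivalent; witness: a=-5, b=-2


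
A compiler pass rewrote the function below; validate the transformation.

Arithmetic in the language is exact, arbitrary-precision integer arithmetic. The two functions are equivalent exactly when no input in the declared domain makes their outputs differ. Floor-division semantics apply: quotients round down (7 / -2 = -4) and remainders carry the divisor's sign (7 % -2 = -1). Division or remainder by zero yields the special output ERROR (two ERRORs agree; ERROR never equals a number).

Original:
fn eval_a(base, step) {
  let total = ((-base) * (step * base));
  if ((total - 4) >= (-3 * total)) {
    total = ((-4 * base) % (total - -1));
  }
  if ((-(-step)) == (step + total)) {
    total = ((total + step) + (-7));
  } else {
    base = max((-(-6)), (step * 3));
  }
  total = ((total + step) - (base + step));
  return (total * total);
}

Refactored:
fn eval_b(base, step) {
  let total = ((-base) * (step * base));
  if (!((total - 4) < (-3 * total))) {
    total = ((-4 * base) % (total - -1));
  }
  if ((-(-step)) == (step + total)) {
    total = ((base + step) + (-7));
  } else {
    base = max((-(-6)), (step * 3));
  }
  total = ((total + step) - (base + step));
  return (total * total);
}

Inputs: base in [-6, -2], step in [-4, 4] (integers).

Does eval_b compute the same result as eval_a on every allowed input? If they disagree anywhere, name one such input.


Not equivalent: base=-6, step=0 separates them (1 vs 49).
eval_a: total := 0 | ((total - 4) >= (-3 * total)): false | ((-(-step)) == (step + total)): true | total := -7 | total := -1 | result 1
eval_b: total := 0 | (!((total - 4) < (-3 * total))): false | ((-(-step)) == (step + total)): true | total := -13 | total := -7 | result 49
verdict: not equivalent; witness: base=-6, step=0


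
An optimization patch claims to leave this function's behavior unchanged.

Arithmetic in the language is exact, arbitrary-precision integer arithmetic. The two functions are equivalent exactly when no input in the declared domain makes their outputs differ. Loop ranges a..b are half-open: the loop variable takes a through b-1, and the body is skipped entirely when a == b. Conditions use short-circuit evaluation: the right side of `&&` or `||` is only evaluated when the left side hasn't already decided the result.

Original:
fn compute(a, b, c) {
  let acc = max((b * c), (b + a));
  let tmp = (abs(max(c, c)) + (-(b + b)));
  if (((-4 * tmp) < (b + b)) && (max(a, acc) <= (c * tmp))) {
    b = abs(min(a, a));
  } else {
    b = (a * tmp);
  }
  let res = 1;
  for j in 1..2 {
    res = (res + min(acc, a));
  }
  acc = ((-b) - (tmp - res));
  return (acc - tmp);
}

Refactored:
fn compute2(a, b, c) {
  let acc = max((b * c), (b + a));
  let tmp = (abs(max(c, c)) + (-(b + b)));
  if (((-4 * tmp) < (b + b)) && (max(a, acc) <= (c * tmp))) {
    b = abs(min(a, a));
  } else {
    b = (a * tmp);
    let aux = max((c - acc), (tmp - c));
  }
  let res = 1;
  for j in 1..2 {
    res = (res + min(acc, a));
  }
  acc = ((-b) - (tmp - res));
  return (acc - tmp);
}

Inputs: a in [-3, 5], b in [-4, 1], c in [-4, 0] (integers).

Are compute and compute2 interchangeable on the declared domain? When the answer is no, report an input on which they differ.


Reading the diff, among the changes: local variable names differ, statement counts differ, arithmetic usage differs, min/max/abs usage differs.
One worked example (a=-2, b=-4, c=-3) — compute: acc := 12 | tmp := 11 | (((-4 * tmp) < (b + b)) && (max(a, acc) <= (c * tmp))): false | b := -22 | res := 1 | iter j=1: | res := -1 | acc := 10 | result -1; compute2: acc := 12 | tmp := 11 | (((-4 * tmp) < (b + b)) && (max(a, acc) <= (c * tmp))): false | b := -22 | aux := 14 | res := 1 | iter j=1: | res := -1 | acc := 10 | result -1; agreement on -1.
Sweeping the whole domain (270 inputs) finds no disagreement.
verdict: equivalent


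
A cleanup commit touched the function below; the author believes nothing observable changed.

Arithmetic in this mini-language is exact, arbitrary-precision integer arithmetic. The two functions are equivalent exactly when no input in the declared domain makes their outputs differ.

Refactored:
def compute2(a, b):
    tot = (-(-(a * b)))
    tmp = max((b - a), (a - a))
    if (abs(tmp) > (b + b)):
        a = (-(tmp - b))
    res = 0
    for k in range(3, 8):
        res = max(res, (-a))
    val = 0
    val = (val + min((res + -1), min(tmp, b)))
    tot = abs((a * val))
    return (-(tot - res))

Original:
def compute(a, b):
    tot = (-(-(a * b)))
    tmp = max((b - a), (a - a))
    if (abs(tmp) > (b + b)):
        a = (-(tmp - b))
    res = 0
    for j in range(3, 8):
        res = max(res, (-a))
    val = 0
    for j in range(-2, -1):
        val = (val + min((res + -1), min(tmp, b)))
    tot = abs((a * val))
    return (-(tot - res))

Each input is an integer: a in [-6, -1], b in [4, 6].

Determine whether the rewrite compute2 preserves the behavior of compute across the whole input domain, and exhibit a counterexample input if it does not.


Differences: statement counts differ; and loop structure differs; and local variable names differ — yet all 18 inputs agree.
verdict: equivalent


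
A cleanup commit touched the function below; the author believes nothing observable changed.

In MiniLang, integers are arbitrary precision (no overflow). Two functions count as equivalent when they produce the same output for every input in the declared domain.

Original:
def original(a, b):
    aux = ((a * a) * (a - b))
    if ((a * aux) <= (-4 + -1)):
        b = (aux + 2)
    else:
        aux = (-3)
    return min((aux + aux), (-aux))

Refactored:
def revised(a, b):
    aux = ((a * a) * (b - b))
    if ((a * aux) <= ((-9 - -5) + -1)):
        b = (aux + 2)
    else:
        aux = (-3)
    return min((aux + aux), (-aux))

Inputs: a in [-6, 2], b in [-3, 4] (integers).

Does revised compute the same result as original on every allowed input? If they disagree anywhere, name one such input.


Try a=-2, b=-3.
original: aux=4, then ((a * aux) <= (-4 + -1)) is true, then b=6, then returns -4
revised: aux=0, then ((a * aux) <= ((-9 - -5) + -1)) is false, then aux=-3, then returns -6
-4 and -6 differ, so these are not the same function on this domain.
verdict: not equivalent; witness: a=-2, b=-3


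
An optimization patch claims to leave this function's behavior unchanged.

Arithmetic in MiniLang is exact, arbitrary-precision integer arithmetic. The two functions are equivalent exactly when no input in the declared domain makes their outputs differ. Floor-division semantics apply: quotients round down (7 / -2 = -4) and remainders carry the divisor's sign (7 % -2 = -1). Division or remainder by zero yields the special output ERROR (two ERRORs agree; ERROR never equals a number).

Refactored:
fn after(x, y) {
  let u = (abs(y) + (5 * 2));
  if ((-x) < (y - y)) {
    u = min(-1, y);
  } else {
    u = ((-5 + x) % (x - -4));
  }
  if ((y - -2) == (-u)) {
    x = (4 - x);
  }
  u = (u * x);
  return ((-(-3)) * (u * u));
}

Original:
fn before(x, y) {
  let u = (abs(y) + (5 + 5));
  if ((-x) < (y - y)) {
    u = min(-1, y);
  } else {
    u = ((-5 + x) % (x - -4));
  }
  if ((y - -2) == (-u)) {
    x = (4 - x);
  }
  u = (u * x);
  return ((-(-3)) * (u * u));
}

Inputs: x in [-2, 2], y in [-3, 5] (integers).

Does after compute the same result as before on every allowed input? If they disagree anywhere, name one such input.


The two versions differ — the changes include constant usage differs, arithmetic usage differs.
Tracing x=-1, y=3: before: u becomes 13; next ((-x) < (y - y)) evaluates to false; next u becomes 0; next ((y - -2) == (-u)) evaluates to false; next u becomes 0; next final value 0 | after: u becomes 13; next ((-x) < (y - y)) evaluates to false; next u becomes 0; next ((y - -2) == (-u)) evaluates to false; next u becomes 0; next final value 0 — matching result 0.
Across all 45 domain points the two functions coincide.
verdict: equivalent


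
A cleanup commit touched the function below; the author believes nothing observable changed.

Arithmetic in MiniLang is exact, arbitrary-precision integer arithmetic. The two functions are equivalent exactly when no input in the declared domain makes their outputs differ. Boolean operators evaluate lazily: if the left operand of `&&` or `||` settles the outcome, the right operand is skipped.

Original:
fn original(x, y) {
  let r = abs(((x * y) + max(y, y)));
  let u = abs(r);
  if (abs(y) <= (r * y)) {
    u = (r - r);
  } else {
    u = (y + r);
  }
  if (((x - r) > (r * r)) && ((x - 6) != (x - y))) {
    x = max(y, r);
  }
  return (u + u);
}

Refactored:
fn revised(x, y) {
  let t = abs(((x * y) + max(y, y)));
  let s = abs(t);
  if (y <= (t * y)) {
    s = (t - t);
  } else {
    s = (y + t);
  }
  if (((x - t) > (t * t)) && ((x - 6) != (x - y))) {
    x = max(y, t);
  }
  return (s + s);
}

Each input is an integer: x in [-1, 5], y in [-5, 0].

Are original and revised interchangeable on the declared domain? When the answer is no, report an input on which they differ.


At x=-1, y=-5: original gives -10, revised gives 0.
verdict: not equivalent; witness: x=-1, y=-5


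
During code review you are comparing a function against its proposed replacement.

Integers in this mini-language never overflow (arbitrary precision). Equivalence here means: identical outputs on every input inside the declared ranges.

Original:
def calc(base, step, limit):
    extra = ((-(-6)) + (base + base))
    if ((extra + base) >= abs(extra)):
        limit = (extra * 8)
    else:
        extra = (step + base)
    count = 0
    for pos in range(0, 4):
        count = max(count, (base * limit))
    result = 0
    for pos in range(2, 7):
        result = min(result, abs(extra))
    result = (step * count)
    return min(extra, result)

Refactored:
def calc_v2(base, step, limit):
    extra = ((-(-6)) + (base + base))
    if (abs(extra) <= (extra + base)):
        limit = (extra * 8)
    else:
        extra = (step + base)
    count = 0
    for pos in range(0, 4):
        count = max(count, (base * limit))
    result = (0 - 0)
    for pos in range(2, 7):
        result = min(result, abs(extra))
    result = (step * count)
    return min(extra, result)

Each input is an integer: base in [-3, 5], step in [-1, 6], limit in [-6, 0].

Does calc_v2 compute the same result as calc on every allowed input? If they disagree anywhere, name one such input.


This is a faithful refactor — comparison usage differs; and constant usage differs; and arithmetic usage differs, but the computed results match everywhere.
Spot check at base=-3, step=1, limit=-3 — calc: extra := 0 | ((extra + base) >= abs(extra)): false | extra := -2 | count := 0 | iter pos=0: | count := 9 | iter pos=1: | count := 9 | iter pos=2: | count := 9 | iter pos=3: | count := 9 | result := 0 | iter pos=2: | result := 0 | iter pos=3: | result := 0 | iter pos=4: | result := 0 | iter pos=5: | result := 0 | iter pos=6: | result := 0 | result := 9 | result -2. calc_v2: extra := 0 | (abs(extra) <= (extra + base)): false | extra := -2 | count := 0 | iter pos=0: | count := 9 | iter pos=1: | count := 9 | iter pos=2: | count := 9 | iter pos=3: | count := 9 | result := 0 | iter pos=2: | result := 0 | iter pos=3: | result := 0 | iter pos=4: | result := 0 | iter pos=5: | result := 0 | iter pos=6: | result := 0 | result := 9 | result -2. Both give -2.
Sweeping the whole domain (504 inputs) finds no disagreement.
verdict: equivalent


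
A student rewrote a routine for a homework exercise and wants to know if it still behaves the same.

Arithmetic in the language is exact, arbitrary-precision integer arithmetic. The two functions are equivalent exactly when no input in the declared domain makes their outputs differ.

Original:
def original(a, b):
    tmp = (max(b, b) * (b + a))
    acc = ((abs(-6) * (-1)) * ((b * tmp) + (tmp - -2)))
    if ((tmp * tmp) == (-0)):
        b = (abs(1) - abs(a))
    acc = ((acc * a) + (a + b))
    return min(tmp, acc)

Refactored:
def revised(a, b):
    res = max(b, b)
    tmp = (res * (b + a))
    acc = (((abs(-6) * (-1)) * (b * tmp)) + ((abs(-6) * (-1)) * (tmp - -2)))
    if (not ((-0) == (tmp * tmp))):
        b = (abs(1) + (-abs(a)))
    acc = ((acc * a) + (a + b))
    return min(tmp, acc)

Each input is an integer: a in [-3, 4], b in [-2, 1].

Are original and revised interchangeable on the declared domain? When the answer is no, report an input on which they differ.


There is a counterexample at a=-3, b=1: -38 on one side, -41 on the other.
original: tmp=-2, then acc=12, then ((tmp * tmp) == (-0)) is false, then acc=-38, then returns -38
revised: res=1, then tmp=-2, then acc=12, then (not ((-0) == (tmp * tmp))) is true, then b=-2, then acc=-41, then returns -41
verdict: not equivalent; witness: a=-3, b=1


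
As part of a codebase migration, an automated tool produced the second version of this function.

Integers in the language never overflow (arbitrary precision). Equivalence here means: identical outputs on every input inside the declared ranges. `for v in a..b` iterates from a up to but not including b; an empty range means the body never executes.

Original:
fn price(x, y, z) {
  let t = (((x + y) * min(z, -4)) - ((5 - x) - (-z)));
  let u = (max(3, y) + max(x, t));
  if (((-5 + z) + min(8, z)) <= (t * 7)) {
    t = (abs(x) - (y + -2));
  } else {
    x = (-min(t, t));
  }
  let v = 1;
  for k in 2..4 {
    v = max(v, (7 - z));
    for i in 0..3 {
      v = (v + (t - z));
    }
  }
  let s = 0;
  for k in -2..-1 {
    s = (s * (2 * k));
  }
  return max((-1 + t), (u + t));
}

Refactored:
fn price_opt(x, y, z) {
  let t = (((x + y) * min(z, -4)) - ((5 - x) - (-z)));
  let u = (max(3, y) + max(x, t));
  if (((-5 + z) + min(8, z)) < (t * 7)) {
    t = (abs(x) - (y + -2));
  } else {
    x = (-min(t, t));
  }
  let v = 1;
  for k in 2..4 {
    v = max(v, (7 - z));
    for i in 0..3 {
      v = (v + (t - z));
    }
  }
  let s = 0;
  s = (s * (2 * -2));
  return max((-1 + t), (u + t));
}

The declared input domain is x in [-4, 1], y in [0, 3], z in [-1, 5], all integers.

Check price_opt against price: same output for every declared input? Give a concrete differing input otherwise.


Try x=-1, y=0, z=-1.
price: t := -1 | u := 2 | (((-5 + z) + min(8, z)) <= (t * 7)): true | t := 3 | v := 1 | iter k=2: | v := 8 | iter i=0: | v := 12 | iter i=1: | v := 16 | iter i=2: | v := 20 | iter k=3: | v := 20 | iter i=0: | v := 24 | iter i=1: | v := 28 | iter i=2: | v := 32 | s := 0 | iter k=-2: | s := 0 | result 5
price_opt: t := -1 | u := 2 | (((-5 + z) + min(8, z)) < (t * 7)): false | x := 1 | v := 1 | iter k=2: | v := 8 | iter i=0: | v := 8 | iter i=1: | v := 8 | iter i=2: | v := 8 | iter k=3: | v := 8 | iter i=0: | v := 8 | iter i=1: | v := 8 | iter i=2: | v := 8 | s := 0 | s := 0 | result 1
5 and 1 differ, so these are not the same function on this domain.
verdict: not equivalent; witness: x=-1, y=0, z=-1


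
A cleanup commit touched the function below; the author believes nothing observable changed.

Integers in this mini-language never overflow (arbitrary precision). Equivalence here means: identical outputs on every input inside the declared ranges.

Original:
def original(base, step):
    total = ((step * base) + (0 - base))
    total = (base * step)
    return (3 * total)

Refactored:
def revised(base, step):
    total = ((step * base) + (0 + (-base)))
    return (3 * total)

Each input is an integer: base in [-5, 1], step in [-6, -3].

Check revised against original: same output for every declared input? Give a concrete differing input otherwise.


Input base=-5, step=-6: 90 from original versus 105 from revised.
verdict: not equivalent; witness: base=-5, step=-6


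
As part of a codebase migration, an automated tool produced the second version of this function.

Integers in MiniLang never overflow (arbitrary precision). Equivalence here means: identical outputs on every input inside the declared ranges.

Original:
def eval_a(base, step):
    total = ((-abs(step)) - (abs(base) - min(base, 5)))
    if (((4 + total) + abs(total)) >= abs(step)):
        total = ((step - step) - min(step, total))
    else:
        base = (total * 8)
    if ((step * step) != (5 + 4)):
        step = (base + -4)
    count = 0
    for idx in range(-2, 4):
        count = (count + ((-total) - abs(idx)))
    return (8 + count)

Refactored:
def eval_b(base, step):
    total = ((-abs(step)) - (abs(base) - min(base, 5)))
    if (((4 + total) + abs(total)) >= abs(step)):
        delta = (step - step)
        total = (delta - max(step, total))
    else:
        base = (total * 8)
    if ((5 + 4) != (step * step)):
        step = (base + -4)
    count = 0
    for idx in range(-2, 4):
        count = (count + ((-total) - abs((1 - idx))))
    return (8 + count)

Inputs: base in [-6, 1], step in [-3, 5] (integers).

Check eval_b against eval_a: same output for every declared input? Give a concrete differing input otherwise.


Consider the input base=-6, step=-3.
eval_a: total becomes -15; next (((4 + total) + abs(total)) >= abs(step)) evaluates to true; next total becomes 15; next ((step * step) != (5 + 4)) evaluates to false; next count becomes 0; next at idx=-2:; next count becomes -17; next at idx=-1:; next count becomes -33; next at idx=0:; next count becomes -48; next at idx=1:; next count becomes -64; next at idx=2:; next count becomes -81; next at idx=3:; next count becomes -99; next final value -91
eval_b: total becomes -15; next (((4 + total) + abs(total)) >= abs(step)) evaluates to true; next delta becomes 0; next total becomes 3; next ((5 + 4) != (step * step)) evaluates to false; next count becomes 0; next at idx=-2:; next count becomes -6; next at idx=-1:; next count becomes -11; next at idx=0:; next count becomes -15; next at idx=1:; next count becomes -18; next at idx=2:; next count becomes -22; next at idx=3:; next count becomes -27; next final value -19
-91 against -19: the behavior changed.
verdict: not equivalent; witness: base=-6, step=-3


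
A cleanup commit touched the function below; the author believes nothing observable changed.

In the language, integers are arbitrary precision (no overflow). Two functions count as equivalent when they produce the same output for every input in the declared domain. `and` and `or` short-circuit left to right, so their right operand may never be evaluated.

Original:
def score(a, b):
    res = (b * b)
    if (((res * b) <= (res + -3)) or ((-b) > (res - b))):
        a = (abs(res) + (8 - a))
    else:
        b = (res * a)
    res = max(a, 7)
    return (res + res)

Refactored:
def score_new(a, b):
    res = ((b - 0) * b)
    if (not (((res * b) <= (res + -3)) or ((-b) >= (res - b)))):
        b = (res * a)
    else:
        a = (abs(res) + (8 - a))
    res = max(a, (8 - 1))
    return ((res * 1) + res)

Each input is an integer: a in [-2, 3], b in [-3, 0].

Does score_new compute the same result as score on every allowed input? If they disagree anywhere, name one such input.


The rewrite breaks on a=-2, b=0, where the results are 14 and 20.
score: res = 0; (((res * b) <= (res + -3)) or ((-b) > (res - b))) -> false; b = 0; res = 7; return 14
score_new: res = 0; (not (((res * b) <= (res + -3)) or ((-b) >= (res - b)))) -> false; a = 10; res = 10; return 20
verdict: not equivalent; witness: a=-2, b=0


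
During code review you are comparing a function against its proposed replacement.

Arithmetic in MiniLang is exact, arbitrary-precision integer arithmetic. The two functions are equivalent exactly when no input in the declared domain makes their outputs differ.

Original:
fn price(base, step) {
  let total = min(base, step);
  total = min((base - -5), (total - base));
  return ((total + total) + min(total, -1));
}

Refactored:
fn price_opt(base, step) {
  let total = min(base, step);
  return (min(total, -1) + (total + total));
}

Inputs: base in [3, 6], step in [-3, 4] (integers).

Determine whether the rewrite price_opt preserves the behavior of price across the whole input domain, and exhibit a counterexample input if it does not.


At base=3, step=-3: price gives -18, price_opt gives -9.
verdict: not equivalent; witness: base=3, step=-3


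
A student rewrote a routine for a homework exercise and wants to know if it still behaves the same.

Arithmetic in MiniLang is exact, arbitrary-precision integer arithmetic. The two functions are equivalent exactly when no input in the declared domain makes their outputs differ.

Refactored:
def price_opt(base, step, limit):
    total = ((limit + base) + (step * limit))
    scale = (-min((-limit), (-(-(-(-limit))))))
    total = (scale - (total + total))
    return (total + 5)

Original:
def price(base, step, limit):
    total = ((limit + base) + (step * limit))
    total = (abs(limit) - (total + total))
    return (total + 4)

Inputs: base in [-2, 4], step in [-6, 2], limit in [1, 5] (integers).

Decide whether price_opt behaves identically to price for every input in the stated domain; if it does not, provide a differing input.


On input base=-2, step=-6, limit=1, price returns 19 while price_opt returns 20.
verdict: not equivalent; witness: base=-2, step=-6, limit=1


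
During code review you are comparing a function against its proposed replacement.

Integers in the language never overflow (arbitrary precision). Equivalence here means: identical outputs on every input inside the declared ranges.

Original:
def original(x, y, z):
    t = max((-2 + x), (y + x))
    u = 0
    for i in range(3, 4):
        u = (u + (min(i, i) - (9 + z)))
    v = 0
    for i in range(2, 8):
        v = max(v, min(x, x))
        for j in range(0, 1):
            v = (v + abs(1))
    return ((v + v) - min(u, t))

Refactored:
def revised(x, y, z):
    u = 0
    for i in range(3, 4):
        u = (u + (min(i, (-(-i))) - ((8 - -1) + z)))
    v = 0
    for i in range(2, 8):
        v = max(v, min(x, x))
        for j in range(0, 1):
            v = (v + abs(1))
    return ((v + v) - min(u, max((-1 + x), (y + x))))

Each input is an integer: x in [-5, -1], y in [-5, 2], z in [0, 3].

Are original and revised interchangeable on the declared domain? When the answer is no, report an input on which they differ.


Input x=-5, y=-5, z=0: 19 from original versus 18 from revised.
verdict: not equivalent; witness: x=-5, y=-5, z=0


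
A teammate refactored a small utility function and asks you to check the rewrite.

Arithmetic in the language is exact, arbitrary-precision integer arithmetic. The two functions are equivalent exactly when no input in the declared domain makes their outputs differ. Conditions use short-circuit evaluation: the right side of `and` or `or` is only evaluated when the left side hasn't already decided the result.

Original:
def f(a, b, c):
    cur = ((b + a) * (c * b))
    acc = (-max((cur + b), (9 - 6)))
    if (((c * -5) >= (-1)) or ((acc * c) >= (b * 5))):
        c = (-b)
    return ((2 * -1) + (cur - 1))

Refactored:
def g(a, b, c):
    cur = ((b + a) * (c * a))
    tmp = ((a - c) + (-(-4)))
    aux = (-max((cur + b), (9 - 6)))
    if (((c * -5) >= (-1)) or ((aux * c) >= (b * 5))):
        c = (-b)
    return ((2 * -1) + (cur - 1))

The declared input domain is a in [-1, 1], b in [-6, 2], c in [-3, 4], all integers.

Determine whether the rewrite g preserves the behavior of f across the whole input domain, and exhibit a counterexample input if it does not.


At a=-1, b=-6, c=-3: f gives -129, g gives -24.
verdict: not equivalent; witness: a=-1, b=-6, c=-3


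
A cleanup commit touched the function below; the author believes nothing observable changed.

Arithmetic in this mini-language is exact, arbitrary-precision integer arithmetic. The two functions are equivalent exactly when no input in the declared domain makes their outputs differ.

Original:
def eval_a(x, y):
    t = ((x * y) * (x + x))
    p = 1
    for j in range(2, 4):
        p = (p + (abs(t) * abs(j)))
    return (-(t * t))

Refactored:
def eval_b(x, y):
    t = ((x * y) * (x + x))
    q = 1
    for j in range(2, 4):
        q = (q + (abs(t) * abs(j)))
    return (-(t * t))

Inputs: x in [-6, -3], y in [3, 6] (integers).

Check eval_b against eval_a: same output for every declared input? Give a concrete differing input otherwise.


The two versions differ — the changes include local variable names differ.
Spot check at x=-5, y=3 — eval_a: t = 150; p = 1; [j=2]; p = 301; [j=3]; p = 751; return -22500. eval_b: t = 150; q = 1; [j=2]; q = 301; [j=3]; q = 751; return -22500. Both give -22500.
Every one of the 16 inputs gives matching results.
verdict: equivalent


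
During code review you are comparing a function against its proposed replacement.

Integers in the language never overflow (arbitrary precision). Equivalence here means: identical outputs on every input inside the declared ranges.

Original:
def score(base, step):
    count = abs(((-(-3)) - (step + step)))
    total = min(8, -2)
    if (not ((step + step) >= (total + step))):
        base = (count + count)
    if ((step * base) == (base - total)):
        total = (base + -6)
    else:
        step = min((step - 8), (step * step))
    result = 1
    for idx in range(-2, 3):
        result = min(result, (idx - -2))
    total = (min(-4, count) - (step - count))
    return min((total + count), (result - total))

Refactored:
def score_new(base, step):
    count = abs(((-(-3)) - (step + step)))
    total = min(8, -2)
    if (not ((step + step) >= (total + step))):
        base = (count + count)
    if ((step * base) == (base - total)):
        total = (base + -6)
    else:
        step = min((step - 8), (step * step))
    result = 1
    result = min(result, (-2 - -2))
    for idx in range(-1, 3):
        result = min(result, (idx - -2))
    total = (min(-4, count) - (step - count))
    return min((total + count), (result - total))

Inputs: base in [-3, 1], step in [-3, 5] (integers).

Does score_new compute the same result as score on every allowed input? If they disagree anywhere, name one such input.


Side by side, the visible changes include: min/max/abs usage differs; and statement counts differ; and loop structure differs; and constant usage differs; and arithmetic usage differs.
Spot check at base=1, step=2 — score: count=1, then total=-2, then (not ((step + step) >= (total + step))) is false, then ((step * base) == (base - total)) is false, then step=-6, then result=1, then (idx=-2), then result=0, then (idx=-1), then result=0, then (idx=0), then result=0, then (idx=1), then result=0, then (idx=2), then result=0, then total=3, then returns -3. score_new: count=1, then total=-2, then (not ((step + step) >= (total + step))) is false, then ((step * base) == (base - total)) is false, then step=-6, then result=1, then result=0, then (idx=-1), then result=0, then (idx=0), then result=0, then (idx=1), then result=0, then (idx=2), then result=0, then total=3, then returns -3. Both give -3.
An exhaustive pass over the 45 declared inputs shows identical outputs.
verdict: equivalent


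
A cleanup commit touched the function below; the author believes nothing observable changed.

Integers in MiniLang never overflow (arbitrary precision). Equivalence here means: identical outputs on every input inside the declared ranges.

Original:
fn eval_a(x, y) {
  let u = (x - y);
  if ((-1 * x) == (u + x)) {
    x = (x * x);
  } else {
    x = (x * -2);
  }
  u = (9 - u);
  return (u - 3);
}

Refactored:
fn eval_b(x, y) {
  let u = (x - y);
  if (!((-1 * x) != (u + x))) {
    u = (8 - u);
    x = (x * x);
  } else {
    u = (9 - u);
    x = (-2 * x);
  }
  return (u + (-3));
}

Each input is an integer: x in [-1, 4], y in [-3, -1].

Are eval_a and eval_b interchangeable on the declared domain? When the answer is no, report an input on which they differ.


Take x=-1, y=-3.
eval_a: u=2, then ((-1 * x) == (u + x)) is true, then x=1, then u=7, then returns 4
eval_b: u=2, then (!((-1 * x) != (u + x))) is true, then u=6, then x=1, then returns 3
4 vs 3 — the two versions disagree here.
verdict: not equivalent; witness: x=-1, y=-3


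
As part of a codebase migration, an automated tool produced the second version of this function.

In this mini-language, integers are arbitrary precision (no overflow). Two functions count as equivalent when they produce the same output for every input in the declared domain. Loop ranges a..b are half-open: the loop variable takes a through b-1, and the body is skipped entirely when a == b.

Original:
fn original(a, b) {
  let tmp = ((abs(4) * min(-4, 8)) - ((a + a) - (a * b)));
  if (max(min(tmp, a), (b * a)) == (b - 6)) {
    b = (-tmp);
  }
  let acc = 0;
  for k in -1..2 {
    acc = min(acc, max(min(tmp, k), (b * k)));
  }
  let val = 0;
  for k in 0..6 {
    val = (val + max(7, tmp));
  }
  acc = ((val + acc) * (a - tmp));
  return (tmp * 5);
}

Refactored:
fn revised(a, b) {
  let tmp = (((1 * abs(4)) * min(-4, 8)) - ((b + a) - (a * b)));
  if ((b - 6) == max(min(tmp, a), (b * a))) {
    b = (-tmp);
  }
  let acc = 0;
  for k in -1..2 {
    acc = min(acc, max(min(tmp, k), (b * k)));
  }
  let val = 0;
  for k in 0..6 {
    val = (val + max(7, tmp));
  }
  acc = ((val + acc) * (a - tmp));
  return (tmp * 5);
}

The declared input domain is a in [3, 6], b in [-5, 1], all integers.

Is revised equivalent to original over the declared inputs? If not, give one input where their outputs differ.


Try a=3, b=-5.
original: tmp = -37; (max(min(tmp, a), (b * a)) == (b - 6)) -> false; acc = 0; [k=-1]; acc = 0; [k=0]; acc = 0; [k=1]; acc = -5; val = 0; [k=0]; val = 7; [k=1]; val = 14; [k=2]; val = 21; [k=3]; val = 28; [k=4]; val = 35; [k=5]; val = 42; acc = 1480; return -185
revised: tmp = -29; ((b - 6) == max(min(tmp, a), (b * a))) -> false; acc = 0; [k=-1]; acc = 0; [k=0]; acc = 0; [k=1]; acc = -5; val = 0; [k=0]; val = 7; [k=1]; val = 14; [k=2]; val = 21; [k=3]; val = 28; [k=4]; val = 35; [k=5]; val = 42; acc = 1184; return -145
-185 and -145 differ, so these are not the same function on this domain.
verdict: not equivalent; witness: a=3, b=-5
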